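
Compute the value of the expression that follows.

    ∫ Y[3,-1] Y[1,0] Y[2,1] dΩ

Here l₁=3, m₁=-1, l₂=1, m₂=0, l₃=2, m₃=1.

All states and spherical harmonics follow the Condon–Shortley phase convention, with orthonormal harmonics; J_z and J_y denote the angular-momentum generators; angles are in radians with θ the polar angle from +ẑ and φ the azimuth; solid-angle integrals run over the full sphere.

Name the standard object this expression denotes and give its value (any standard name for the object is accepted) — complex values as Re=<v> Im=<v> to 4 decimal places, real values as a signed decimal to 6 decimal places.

This is a Gaunt coefficient — the integral of a triple product of spherical harmonics over the sphere.
Rules hold: Σm=0, L=6 even, 2≤2≤4.
N = 7·3·5 = 105
Δ = 2!·4!·0!/7! = 1/105
Racah Σ t=1..1: t=1:−1/4 = -1/4
⇒ 3j(3 1 2; 0 0 0)² = 3/35, sgn -1
Racah Σ t=1..1: t=1:−1/6 = -1/6
⇒ 3j(3 1 2; -1 0 1)² = 8/105, sgn +1
4πI² = N·(3j₀)²·(3jₘ)² = 24/35
I = -1·√(0.685714/4π) = -0.23359668

Gaunt coefficient, -0.233597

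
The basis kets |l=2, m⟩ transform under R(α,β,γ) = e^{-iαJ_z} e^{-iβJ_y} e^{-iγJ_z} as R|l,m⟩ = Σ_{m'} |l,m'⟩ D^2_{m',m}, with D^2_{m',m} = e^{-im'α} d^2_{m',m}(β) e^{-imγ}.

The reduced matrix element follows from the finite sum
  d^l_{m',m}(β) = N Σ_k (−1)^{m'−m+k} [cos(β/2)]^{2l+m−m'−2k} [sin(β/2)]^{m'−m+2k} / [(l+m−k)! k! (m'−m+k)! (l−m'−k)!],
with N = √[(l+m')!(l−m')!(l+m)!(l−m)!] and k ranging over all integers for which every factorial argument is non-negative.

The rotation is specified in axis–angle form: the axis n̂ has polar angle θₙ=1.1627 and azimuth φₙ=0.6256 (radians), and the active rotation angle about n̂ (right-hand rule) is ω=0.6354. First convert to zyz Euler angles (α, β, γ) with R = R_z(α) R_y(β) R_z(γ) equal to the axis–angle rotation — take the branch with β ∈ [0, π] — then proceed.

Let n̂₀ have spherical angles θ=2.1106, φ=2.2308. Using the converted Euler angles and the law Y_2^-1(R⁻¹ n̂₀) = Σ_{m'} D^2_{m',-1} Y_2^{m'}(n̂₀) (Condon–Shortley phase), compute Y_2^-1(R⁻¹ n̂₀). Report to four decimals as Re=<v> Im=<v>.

Axis–angle → zyz. n̂ = (sinθₙcosφₙ, sinθₙsinφₙ, cosθₙ) = (+0.744043, +0.537494, +0.396863), ω = 0.6354.
R = I cosω + sinω [n̂]ₓ + (1−cosω) n̂n̂ᵀ gives
  R = [+0.912878, -0.157487, +0.376632; +0.313588, +0.861218, -0.399958; -0.261374, +0.483220, +0.835573]
β = atan2(√(R₁₃²+R₂₃²), R₃₃) = 0.581621; α = atan2(R₂₃, R₁₃) mod 2π = 5.467759; γ = atan2(R₃₂, −R₃₁) mod 2π = 1.074967
Need the full column D^2_{m',-1} for m'=−2..2 at α=5.4678, β=0.5816, γ=1.0750.
cos(β/2)=0.958012, sin(β/2)=0.286729
d^2_{-2,-1}: single k=1 term ⇒ +0.504213;  D = +0.428296-0.266071i
d^2_{-1,-1}: k∈[0..1] ⇒ +0.842332 -0.226363 = +0.615969;  D = +0.595339+0.158080i
d^2_{0,-1}: k∈[0..1] ⇒ -0.617532 +0.055317 = -0.562215;  D = -0.267480-0.494510i
d^2_{1,-1}: k∈[0..1] ⇒ +0.226363 -0.006759 = +0.219604;  D = -0.068996+0.208484i
d^2_{2,-1}: single k=0 term ⇒ -0.045166;  D = +0.040945-0.019065i
Y_2^{m'}(θ=2.1106,φ=2.2308) and Σ D·Y over m':
  (+0.4283-0.2661i)·(-0.0705+0.2753i)  (+0.5953+0.1581i)·(+0.2088+0.2691i)  (-0.2675-0.4945i)·(-0.0654+0.0000i)  (-0.0690+0.2085i)·(-0.2088+0.2691i)  (+0.0409-0.0191i)·(-0.0705-0.2753i)
Y_2^-1(R⁻¹ n̂) = +0.092519+0.290232i

Re=0.0925 Im=0.2902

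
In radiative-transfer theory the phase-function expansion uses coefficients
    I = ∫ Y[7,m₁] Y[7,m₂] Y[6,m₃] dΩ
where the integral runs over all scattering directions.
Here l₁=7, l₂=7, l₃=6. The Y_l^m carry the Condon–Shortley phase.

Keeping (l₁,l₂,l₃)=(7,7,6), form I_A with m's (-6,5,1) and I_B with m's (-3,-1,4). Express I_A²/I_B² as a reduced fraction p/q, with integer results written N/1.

121/104

Same 7,7,6: normalisation and zero-m 3j drop out of the ratio.
A: Δ: 8! 6! 6! / 21! → 1/2444321880; sum: t=7:−1/435456000 t=8:+1/232243200 = 1/497664000; 3j²(7 7 6; -6 5 1) = Δ·Π!·Σ² = 77/12920  (sign -1)
B: Δ: 8! 6! 6! / 21! → 1/2444321880; sum: t=4:+1/19906560 t=5:−1/10368000 t=6:+1/49766400 = -13/497664000; 3j²(7 7 6; -3 -1 4) = Δ·Π!·Σ² = 91/17765  (sign -1)
I_A²/I_B² = (77/12920)/(91/17765) = 121/104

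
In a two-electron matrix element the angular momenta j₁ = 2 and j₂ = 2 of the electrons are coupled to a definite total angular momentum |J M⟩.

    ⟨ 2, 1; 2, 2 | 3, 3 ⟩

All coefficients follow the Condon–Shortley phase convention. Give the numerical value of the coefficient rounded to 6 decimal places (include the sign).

triangle: 1!×3!×3!/8! = 36/40320
(j±m)!: 3!×1!×4!×0!×6!×0! = 103680
prefactor² = (2J+1)×Δ×N² = 648
  k=1: −1/(1!×0!×0!×3!×3!×0!) = -1/36
Σ = -1/36  ⇒  CG² = 648×(-1/36)² = 1/2
CG = −√(1/2) = -0.707107

-0.707107  (= −√(1/2))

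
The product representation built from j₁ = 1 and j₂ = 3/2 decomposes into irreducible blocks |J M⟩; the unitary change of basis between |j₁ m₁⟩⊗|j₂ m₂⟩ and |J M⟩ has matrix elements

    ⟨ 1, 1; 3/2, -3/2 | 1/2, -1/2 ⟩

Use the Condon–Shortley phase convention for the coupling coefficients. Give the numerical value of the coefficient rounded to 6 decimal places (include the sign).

+√(1/2) = +0.707107

√[2·2!0!1!/4! · 2!0!0!3!0!1!] = √(2)
  +(−1)^0/∏(0,2,0,0,0,1)! = 1/2  (running 1/2)
⟨..|..⟩ = √(2)·(1/2) = +0.707107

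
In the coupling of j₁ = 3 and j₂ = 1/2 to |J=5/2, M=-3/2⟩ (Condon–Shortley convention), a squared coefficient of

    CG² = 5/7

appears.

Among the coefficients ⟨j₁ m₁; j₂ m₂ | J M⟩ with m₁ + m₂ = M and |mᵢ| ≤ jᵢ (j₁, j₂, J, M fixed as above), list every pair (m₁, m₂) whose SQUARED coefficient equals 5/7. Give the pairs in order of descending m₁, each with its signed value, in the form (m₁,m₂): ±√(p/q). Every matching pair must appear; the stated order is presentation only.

Admissible pairs with m₁+m₂ = M = -3/2: (-2,1/2), (-1,-1/2)
  (m₁,m₂)=(-1,-1/2): CG² = 2/7, CG = +√(2/7)
  (m₁,m₂)=(-2,1/2): CG² = 5/7, CG = −√(5/7)   ← matches the target
Pairs with CG² = 5/7: (-2,1/2): −√(5/7)

(-2,1/2): −√(5/7)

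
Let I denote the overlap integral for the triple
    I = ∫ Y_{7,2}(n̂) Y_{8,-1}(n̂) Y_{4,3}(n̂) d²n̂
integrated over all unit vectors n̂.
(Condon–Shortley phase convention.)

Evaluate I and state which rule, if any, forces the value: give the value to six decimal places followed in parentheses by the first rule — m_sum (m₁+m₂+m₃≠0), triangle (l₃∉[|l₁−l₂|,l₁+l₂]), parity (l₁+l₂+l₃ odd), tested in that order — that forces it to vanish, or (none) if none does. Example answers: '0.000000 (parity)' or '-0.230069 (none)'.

0.000000 (m_sum)

m-sum = 2 − 1 + 3 = 4 ≠ 0 ⇒ I = 0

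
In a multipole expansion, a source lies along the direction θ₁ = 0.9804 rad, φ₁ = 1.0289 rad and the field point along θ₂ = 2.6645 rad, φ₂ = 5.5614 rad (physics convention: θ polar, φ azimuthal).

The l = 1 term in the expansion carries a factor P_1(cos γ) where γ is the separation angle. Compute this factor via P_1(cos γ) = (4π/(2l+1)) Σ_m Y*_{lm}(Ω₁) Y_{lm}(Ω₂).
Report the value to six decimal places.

-0.562779

Addition theorem: P_1(cos γ) = (4π/3) Σ_m Y*_{lm}(Ω₁) Y_{lm}(Ω₂), m = −1…1:
  term(m=-1) = -0.008147+0.044799i   from Y*(Ω₁)=+0.148028+0.245890i, Y(Ω₂)=+0.119087+0.104824i
  term(m=+0) = -0.118060+0.000000i   from Y*(Ω₁)=+0.272000-0.000000i, Y(Ω₂)=-0.434042+0.000000i
  term(m=+1) = -0.008147-0.044799i   from Y*(Ω₁)=-0.148028+0.245890i, Y(Ω₂)=-0.119087+0.104824i
Σ over m = -0.134354+0.000000i; ×(4π/3) → -0.562779+0.000000i. Real part: -0.562779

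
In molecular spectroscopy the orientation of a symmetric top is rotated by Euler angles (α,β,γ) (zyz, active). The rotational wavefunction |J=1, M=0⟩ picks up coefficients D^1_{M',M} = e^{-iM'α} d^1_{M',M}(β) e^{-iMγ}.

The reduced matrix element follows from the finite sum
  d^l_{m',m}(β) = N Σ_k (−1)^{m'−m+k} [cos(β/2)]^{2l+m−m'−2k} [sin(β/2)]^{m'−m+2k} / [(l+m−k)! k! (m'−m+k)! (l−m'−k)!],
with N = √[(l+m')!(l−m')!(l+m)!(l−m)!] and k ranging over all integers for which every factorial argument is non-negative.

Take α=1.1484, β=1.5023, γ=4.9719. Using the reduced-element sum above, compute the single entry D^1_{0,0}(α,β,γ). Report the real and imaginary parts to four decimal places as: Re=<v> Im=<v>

Split into d^1_{0,0}(β=1.5023) × two z-phases.
c=cos(1.502300/2)=0.730905, s=sin(1.502300/2)=0.682480; N=√[1·1·1·1]=1.000000
The bounds max(0,m−m')=0 and min(l+m,l−m')=1 give 2 terms
  k=0: (−1)^0·1.0000/(1)·0.7309^2·0.6825^0 = +0.534221
  k=1: (−1)^1·1.0000/(1)·0.7309^0·0.6825^2 = -0.465779
d^1_{0,0}(1.5023) = +0.534221 -0.465779 = +0.068443
Phases: e^{-i·(0)·1.1484}=+1.000000+0.000000i, e^{-i·(0)·4.9719}=+1.000000+0.000000i ⇒ D=+0.068443+0.000000i

Re=0.0684 Im=0.0000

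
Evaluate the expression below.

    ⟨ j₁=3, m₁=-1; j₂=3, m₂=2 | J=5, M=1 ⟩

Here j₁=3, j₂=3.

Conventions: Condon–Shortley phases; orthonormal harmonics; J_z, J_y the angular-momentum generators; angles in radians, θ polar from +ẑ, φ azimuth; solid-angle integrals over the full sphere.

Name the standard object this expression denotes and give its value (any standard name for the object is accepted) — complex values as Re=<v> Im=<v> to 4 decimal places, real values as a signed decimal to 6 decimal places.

Clebsch–Gordan coefficient, −√(9/28) ≈ -0.566947

This is a Clebsch–Gordan (vector-coupling) coefficient.
√[11·1!5!5!/12! · 2!4!5!1!6!4!] = √(230400/7)
  +(−1)^0/∏(0,1,4,5,1,0)! = 1/2880  (running 1/2880)
  +(−1)^1/∏(1,0,3,4,2,1)! = -1/288  (running -1/320)
⟨..|..⟩ = √(230400/7)·(-1/320) = -0.566947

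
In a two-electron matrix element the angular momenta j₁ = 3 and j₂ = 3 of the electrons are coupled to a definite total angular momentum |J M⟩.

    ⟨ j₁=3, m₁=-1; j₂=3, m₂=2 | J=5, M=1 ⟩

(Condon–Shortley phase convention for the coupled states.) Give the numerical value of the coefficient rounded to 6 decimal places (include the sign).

−√(9/28) = -0.566947

j₁+j₂−J=1  J+j₁−j₂=5  J−j₁+j₂=5  j₁+j₂+J+1=12
(j₁±m₁, j₂±m₂, J±M) = (2,4,5,1,6,4)
P² = 230400/7
sum k=0..1:
  [0] +1/2880 = 1/2880
  [1] −1/288 = -1/288
S = -1/320
C² = P²·S² = 9/28 ; C = -0.566947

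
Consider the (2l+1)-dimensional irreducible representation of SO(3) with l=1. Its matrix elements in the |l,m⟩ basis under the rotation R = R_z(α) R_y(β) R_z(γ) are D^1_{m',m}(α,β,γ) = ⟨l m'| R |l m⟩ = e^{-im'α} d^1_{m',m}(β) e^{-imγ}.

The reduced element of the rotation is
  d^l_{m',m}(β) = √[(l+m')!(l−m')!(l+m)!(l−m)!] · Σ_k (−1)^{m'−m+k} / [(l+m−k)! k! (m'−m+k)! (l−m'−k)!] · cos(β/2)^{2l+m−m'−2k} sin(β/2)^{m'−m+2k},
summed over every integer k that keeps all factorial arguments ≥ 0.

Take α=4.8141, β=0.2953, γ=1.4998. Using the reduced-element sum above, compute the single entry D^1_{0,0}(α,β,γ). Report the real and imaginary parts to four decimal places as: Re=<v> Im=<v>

Re=0.9567 Im=0.0000

D^1_{0,0}(4.8141,0.2953,1.4998) = e^{-i·0·4.8141}·d^1_{0,0}(0.2953)·e^{-i·0·1.4998}. Compute d first:
With c≡cos(β/2)=0.989120 and s≡sin(β/2)=0.147114, N=[1·1·1·1]^{1/2}=1.000000
k: max(0,(0)−(0))=0 … min(1+(0),1−(0))=1
  k=0: (−1)^0·1.0000/(1)·0.9891^2·0.1471^0 = +0.978357
  k=1: (−1)^1·1.0000/(1)·0.9891^0·0.1471^2 = -0.021643
d^1_{0,0}(0.2953) = +0.978357 -0.021643 = +0.956715
Phases: e^{-i·(0)·4.8141}=+1.000000+0.000000i, e^{-i·(0)·1.4998}=+1.000000+0.000000i ⇒ D=+0.956715+0.000000i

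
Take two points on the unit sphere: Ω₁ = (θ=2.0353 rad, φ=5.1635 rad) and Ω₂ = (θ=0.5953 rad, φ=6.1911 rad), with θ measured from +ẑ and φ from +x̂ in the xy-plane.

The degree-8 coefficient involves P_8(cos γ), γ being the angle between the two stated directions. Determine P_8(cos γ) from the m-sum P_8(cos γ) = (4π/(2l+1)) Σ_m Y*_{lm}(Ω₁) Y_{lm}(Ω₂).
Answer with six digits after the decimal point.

0.158699

Term-by-term m-sum for l=8 (normalisation 4π/17 = 0.739198):
  term(m=-8) = -0.000380-0.000990i   from Y*(Ω₁)=-0.187841-0.094778i, Y(Ω₂)=+0.003733+0.003386i
  term(m=-7) = -0.007703+0.009909i   from Y*(Ω₁)=-0.006825+0.421640i, Y(Ω₂)=+0.023791+0.017884i
  term(m=-6) = +0.041695+0.004925i   from Y*(Ω₁)=+0.350460-0.162823i, Y(Ω₂)=+0.092481+0.057021i
  term(m=-5) = -0.000240-0.000530i   from Y*(Ω₁)=-0.001657-0.001353i, Y(Ω₂)=+0.243576+0.120809i
  term(m=-4) = +0.089899-0.130846i   from Y*(Ω₁)=+0.080065-0.336414i, Y(Ω₂)=+0.428284+0.165299i
  term(m=-3) = -0.080737-0.004752i   from Y*(Ω₁)=-0.176688+0.039040i, Y(Ω₂)=+0.430011+0.121910i
  term(m=-2) = -0.006081-0.011555i   from Y*(Ω₁)=-0.162873-0.206185i, Y(Ω₂)=+0.048855+0.009101i
  term(m=-1) = +0.049207-0.081498i   from Y*(Ω₁)=-0.104042+0.214775i, Y(Ω₂)=-0.397229-0.036683i
  term(m=+0) = +0.043370+0.000000i   from Y*(Ω₁)=-0.230894-0.000000i, Y(Ω₂)=-0.187834+0.000000i
  term(m=+1) = +0.049207+0.081498i   from Y*(Ω₁)=+0.104042+0.214775i, Y(Ω₂)=+0.397229-0.036683i
  term(m=+2) = -0.006081+0.011555i   from Y*(Ω₁)=-0.162873+0.206185i, Y(Ω₂)=+0.048855-0.009101i
  term(m=+3) = -0.080737+0.004752i   from Y*(Ω₁)=+0.176688+0.039040i, Y(Ω₂)=-0.430011+0.121910i
  term(m=+4) = +0.089899+0.130846i   from Y*(Ω₁)=+0.080065+0.336414i, Y(Ω₂)=+0.428284-0.165299i
  term(m=+5) = -0.000240+0.000530i   from Y*(Ω₁)=+0.001657-0.001353i, Y(Ω₂)=-0.243576+0.120809i
  term(m=+6) = +0.041695-0.004925i   from Y*(Ω₁)=+0.350460+0.162823i, Y(Ω₂)=+0.092481-0.057021i
  term(m=+7) = -0.007703-0.009909i   from Y*(Ω₁)=+0.006825+0.421640i, Y(Ω₂)=-0.023791+0.017884i
  term(m=+8) = -0.000380+0.000990i   from Y*(Ω₁)=-0.187841+0.094778i, Y(Ω₂)=+0.003733-0.003386i
Accumulated sum +0.214691+0.000000i; after 4π/(2l+1) scaling, +0.158699+0.000000i ⇒ P_8 = 0.158699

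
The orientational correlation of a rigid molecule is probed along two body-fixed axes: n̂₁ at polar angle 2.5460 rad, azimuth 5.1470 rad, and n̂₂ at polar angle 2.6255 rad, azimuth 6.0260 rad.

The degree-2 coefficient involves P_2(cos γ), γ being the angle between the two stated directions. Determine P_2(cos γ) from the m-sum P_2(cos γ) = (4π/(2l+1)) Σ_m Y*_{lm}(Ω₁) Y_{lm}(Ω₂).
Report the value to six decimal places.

0.705842

Expand P_2 via completeness: Σ_{m} conj(Y_{2,m}) at Ω₁ times Y_{2,m} at Ω₂ —
  term(m=-2) = -0.00213 - 0.01124j   from Y*(Ω₁)=-0.07846 - 0.09286j, Y(Ω₂)=0.08190 + 0.04628j
  term(m=-1) = 0.07589 - 0.09161j   from Y*(Ω₁)=-0.15106 + 0.32542j, Y(Ω₂)=-0.32068 - 0.08434j
  term(m=+0) = 0.13332 + 0.00000j   from Y*(Ω₁)=0.33300 + 0.00000j, Y(Ω₂)=0.40036 + 0.00000j
  term(m=+1) = 0.07589 + 0.09161j   from Y*(Ω₁)=0.15106 + 0.32542j, Y(Ω₂)=0.32068 - 0.08434j
  term(m=+2) = -0.00213 + 0.01124j   from Y*(Ω₁)=-0.07846 + 0.09286j, Y(Ω₂)=0.08190 - 0.04628j
Accumulated sum 0.28085 + 0.00000j; after 4π/(2l+1) scaling, 0.70584 + 0.00000j ⇒ P_2 = 0.705842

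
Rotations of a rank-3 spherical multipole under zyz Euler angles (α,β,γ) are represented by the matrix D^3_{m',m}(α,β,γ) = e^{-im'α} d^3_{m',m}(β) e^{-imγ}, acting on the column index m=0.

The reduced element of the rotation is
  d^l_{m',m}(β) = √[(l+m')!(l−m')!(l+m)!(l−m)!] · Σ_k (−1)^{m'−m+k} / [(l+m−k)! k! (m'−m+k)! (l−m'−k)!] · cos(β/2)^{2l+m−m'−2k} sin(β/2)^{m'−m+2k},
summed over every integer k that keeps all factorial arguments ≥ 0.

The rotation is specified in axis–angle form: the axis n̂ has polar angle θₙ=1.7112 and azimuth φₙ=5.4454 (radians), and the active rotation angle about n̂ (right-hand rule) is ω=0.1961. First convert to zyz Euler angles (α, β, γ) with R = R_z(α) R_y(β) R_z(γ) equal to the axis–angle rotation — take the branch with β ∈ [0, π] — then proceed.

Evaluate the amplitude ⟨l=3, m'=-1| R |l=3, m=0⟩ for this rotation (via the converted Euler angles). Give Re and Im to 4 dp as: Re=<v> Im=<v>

Axis–angle → zyz. n̂ = (sinθₙcosφₙ, sinθₙsinφₙ, cosθₙ) = (+0.662526, -0.735850, -0.139943), ω = 0.1961.
R = I cosω + sinω [n̂]ₓ + (1−cosω) n̂n̂ᵀ gives
  R = [+0.989247, +0.017923, -0.145154; -0.036611, +0.991212, -0.127117; +0.141600, +0.131064, +0.981209]
β = atan2(√(R₁₃²+R₂₃²), R₃₃) = 0.194164; α = atan2(R₂₃, R₁₃) mod 2π = 3.860839; γ = atan2(R₃₂, −R₃₁) mod 2π = 2.394817
Split into d^3_{-1,0}(β=0.1942) × two z-phases.
With c≡cos(β/2)=0.995291 and s≡sin(β/2)=0.096930, N=[2·24·6·6]^{1/2}=41.569219
k: max(0,(0)−(-1))=1 … min(3+(0),3−(-1))=3
  k=1: (−1)^0·41.5692/(12)·0.9953^5·0.0969^1 = +0.327943
  k=2: (−1)^1·41.5692/(4)·0.9953^3·0.0969^3 = -0.009331
  k=3: (−1)^2·41.5692/(12)·0.9953^1·0.0969^5 = +0.000030
d^3_{-1,0}(0.1942) = +0.327943 -0.009331 +0.000030 = +0.318641
Phases: e^{-i·(-1)·3.8608}=-0.752302-0.658818i, e^{-i·(0)·2.3948}=+1.000000+0.000000i ⇒ D=-0.239715-0.209927i

Re=-0.2397 Im=-0.2099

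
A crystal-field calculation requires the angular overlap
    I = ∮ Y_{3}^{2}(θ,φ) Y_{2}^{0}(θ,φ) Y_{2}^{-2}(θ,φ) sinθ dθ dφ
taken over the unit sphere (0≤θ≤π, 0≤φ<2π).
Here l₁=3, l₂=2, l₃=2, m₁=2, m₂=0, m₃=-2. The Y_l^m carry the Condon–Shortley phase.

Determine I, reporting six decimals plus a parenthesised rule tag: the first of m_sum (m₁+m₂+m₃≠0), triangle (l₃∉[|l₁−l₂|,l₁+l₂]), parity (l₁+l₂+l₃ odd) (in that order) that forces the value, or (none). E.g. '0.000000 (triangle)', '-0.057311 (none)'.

0.000000 (parity)

Σlᵢ=7 odd — θ-integrand is odd under cosθ→−cosθ; I=0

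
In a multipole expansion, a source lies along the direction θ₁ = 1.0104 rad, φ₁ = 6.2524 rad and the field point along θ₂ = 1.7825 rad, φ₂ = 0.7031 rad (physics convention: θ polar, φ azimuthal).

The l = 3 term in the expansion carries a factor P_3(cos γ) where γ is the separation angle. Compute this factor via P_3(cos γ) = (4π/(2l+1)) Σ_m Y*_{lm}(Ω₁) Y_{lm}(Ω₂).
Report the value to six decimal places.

Summing Y*_{l m}(θ₁,φ₁)·Y_{l m}(θ₂,φ₂) over m ∈ [−3, 3]; prefactor 4π/(2·3+1) = 1.795196:
  term(m=-3) = -0.05831 - 0.07983j   from Y*(Ω₁)=0.25248 - 0.02338j, Y(Ω₂)=-0.19996 - 0.33472j
  term(m=-2) = -0.00823 + 0.07958j   from Y*(Ω₁)=0.38900 - 0.02398j, Y(Ω₂)=-0.03363 + 0.20249j
  term(m=-1) = -0.02065 + 0.01862j   from Y*(Ω₁)=0.11289 - 0.00348j, Y(Ω₂)=-0.18782 + 0.15920j
  term(m=+0) = -0.06862 + 0.00000j   from Y*(Ω₁)=-0.31487 + 0.00000j, Y(Ω₂)=0.21793 + 0.00000j
  term(m=+1) = -0.02065 - 0.01862j   from Y*(Ω₁)=-0.11289 - 0.00348j, Y(Ω₂)=0.18782 + 0.15920j
  term(m=+2) = -0.00823 - 0.07958j   from Y*(Ω₁)=0.38900 + 0.02398j, Y(Ω₂)=-0.03363 - 0.20249j
  term(m=+3) = -0.05831 + 0.07983j   from Y*(Ω₁)=-0.25248 - 0.02338j, Y(Ω₂)=0.19996 - 0.33472j
Total Σ_m = -0.24300 + 0.00000j. Multiply by 1.795196: -0.43623 + 0.00000j. P_3(cos γ) = -0.436235

-0.436235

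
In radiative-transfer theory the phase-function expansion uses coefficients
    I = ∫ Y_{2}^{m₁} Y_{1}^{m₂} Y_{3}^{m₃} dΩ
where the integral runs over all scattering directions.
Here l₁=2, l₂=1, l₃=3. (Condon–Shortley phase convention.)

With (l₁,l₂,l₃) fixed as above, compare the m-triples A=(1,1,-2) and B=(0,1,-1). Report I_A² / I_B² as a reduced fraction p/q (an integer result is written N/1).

l's match ⇒ only the (l;m) 3-j factors differ between A and B.
A: triangle coeff Δ(2,1,3) = 1/105; Σ_t [0,0]: t=0:+1/12 = 1/12; (3j)²=2/21 [(2 1 3; 1 1 -2)], sign=-1
B: triangle coeff Δ(2,1,3) = 1/105; Σ_t [0,0]: t=0:+1/8 = 1/8; (3j)²=2/35 [(2 1 3; 0 1 -1)], sign=+1
I_A²/I_B² = (2/21)/(2/35) = 5/3

5/3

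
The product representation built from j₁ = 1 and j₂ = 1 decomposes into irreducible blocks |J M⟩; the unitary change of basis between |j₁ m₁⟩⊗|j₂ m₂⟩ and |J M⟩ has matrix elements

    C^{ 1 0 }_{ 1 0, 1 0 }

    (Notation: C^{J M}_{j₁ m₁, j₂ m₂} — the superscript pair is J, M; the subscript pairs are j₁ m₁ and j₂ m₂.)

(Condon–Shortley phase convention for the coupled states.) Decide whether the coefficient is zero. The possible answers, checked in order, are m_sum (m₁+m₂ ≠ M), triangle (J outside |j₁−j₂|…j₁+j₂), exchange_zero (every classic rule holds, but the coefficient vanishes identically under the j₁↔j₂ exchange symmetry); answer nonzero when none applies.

m-sum: m₁+m₂ = 0+0 = 0, M = 0  ✓
triangle: |j₁−j₂| = 0 ≤ J = 1 ≤ j₁+j₂ = 2  ✓
exchange: j₁=j₂ and m₁=m₂, and (−1)^(j₁+j₂−J) = (−1)^1 = −1 forces ⟨j₁m₁;j₂m₂|JM⟩ = −⟨j₂m₂;j₁m₁|JM⟩ = −⟨j₁m₁;j₂m₂|JM⟩ ⇒ the coefficient vanishes identically
Racah sum check: Σ_k collapses to 0 ⇒ CG = 0

exchange_zero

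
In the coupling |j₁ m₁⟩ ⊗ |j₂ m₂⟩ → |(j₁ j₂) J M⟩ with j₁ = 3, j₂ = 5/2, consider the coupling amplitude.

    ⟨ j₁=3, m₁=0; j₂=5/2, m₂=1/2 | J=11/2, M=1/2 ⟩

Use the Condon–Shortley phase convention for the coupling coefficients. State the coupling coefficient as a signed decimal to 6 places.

+0.657952

triangle: 0!·6!·5!/12! = 86400/479001600
(j±m)!: 3!·3!·3!·2!·6!·5! = 37324800
prefactor² = (2J+1)·Δ·N² = 6220800/77
  k=0: +1/(0!·0!·3!·3!·3!·2!) = 1/432
Σ = 1/432  ⇒  CG² = 6220800/77·(1/432)² = 100/231
CG = +√(100/231) = +0.657952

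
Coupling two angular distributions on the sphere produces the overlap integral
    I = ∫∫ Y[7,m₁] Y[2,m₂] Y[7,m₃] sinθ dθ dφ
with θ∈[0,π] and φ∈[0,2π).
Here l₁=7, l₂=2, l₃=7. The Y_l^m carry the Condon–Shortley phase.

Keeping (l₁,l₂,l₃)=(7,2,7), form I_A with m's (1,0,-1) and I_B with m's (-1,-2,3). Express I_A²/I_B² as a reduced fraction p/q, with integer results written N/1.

Same 7,2,7: normalisation and zero-m 3j drop out of the ratio.
A: Δ: 2! 12! 2! / 17! → 1/185640; sum: t=0:+1/2073600 t=1:−1/604800 t=2:+1/3870720 = -53/58060800; 3j²(7 2 7; 1 0 -1) = Δ·Π!·Σ² = 2809/185640  (sign -1)
B: Δ: 2! 12! 2! / 17! → 1/185640; sum: t=0:+1/3870720 = 1/3870720; 3j²(7 2 7; -1 -2 3) = Δ·Π!·Σ² = 135/6188  (sign +1)
I_A²/I_B² = (2809/185640)/(135/6188) = 2809/4050

2809/4050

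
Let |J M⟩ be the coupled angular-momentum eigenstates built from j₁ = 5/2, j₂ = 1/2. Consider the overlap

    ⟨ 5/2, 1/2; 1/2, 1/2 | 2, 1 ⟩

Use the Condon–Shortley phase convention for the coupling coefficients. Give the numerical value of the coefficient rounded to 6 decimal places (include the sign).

j₁+j₂−J=1  J+j₁−j₂=4  J−j₁+j₂=0  j₁+j₂+J+1=6
(j₁±m₁, j₂±m₂, J±M) = (3,2,1,0,3,1)
P² = 12
sum k=1..1:
  [1] −1/6 = -1/6
S = -1/6
C² = P²·S² = 1/3 ; C = -0.577350

-0.577350  (= −√(1/3))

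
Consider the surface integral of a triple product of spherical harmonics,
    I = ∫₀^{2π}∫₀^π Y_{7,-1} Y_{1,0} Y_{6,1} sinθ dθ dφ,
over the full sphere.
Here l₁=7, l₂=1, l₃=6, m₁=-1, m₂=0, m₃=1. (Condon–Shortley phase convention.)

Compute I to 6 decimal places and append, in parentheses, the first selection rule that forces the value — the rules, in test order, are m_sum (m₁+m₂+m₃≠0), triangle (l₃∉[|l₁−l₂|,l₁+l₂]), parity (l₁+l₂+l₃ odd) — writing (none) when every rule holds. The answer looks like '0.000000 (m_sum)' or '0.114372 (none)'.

-0.242415 (none)

Rules hold: Σm=0, L=14 even, 6≤6≤8.
N = 15·3·13 = 585
Δ = 2!·12!·0!/15! = 1/1365
Racah Σ t=1..1: t=1:−1/518400 = -1/518400
⇒ 3j(7 1 6; 0 0 0)² = 7/195, sgn -1
Racah Σ t=1..1: t=1:−1/604800 = -1/604800
⇒ 3j(7 1 6; -1 0 1)² = 16/455, sgn +1
4πI² = N·(3j₀)²·(3jₘ)² = 48/65
I = -1·√(0.738462/4π) = -0.24241473
No selection rule forces the value: the integral is nonzero (none).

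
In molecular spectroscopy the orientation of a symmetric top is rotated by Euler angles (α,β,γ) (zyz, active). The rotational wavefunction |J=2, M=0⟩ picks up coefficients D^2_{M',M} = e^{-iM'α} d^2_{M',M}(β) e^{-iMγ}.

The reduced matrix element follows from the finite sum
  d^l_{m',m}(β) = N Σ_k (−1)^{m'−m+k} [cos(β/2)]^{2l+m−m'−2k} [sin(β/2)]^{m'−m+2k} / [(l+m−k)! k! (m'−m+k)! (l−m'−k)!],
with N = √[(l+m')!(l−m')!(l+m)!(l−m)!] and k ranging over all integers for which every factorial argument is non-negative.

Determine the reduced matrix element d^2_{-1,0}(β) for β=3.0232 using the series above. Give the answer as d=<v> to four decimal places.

d^2_{-1,0}(β=3.0232) via the finite sum:
Half-angle: c=0.059162, s=0.998248. N=√(1·6·2·2)=4.898979
k: max(0,(0)−(-1))=1 … min(2+(0),2−(-1))=2
  k=1: (−1)^0·4.8990/(2)·0.0592^3·0.9982^1 = +0.000506
  k=2: (−1)^1·4.8990/(2)·0.0592^1·0.9982^3 = -0.144156
d^2_{-1,0}(3.0232) = +0.000506 -0.144156 = -0.143650

d=-0.1436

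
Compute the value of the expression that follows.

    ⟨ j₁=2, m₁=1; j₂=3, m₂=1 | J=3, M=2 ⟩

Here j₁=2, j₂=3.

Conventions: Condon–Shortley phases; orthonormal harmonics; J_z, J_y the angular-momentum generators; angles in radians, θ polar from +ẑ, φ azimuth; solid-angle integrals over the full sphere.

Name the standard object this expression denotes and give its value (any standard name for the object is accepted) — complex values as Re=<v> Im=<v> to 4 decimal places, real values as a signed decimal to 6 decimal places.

This is a Clebsch–Gordan (vector-coupling) coefficient.
j₁+j₂−J=2  J+j₁−j₂=2  J−j₁+j₂=4  j₁+j₂+J+1=9
(j₁±m₁, j₂±m₂, J±M) = (3,1,4,2,5,1)
P² = 64
sum k=0..1:
  [0] +1/48 = 1/48
  [1] −1/12 = -1/12
S = -1/16
C² = P²·S² = 1/4 ; C = -0.500000

Clebsch–Gordan coefficient, −√(1/4) ≈ -0.500000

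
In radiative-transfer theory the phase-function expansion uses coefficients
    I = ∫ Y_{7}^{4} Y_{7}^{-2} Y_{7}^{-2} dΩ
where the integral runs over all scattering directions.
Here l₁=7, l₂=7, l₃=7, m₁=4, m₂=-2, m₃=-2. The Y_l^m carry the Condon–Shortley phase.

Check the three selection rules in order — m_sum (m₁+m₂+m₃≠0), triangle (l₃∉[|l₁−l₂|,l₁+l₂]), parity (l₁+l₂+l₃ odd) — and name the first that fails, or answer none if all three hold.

Σmᵢ = 0  ✓
l₃∈[|l₁−l₂|,l₁+l₂]=[0,14], have l₃=7  ✓
Σlᵢ = 21 ⇒ odd  ✗

parity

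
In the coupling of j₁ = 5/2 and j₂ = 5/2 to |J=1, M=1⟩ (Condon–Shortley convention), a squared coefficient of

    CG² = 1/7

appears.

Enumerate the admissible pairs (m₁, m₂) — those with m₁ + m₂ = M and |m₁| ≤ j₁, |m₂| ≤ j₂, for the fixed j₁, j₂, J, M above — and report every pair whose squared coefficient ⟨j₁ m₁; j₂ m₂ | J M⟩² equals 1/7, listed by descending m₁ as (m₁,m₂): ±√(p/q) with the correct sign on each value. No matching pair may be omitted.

(5/2,-3/2): +√(1/7); (-3/2,5/2): +√(1/7)

Admissible pairs with m₁+m₂ = M = 1: (-3/2,5/2), (-1/2,3/2), (1/2,1/2), (3/2,-1/2), (5/2,-3/2)
  (m₁,m₂)=(5/2,-3/2): CG² = 1/7, CG = +√(1/7)   ← matches the target
  (m₁,m₂)=(3/2,-1/2): CG² = 8/35, CG = −√(8/35)
  (m₁,m₂)=(1/2,1/2): CG² = 9/35, CG = +√(9/35)
  (m₁,m₂)=(-1/2,3/2): CG² = 8/35, CG = −√(8/35)
  (m₁,m₂)=(-3/2,5/2): CG² = 1/7, CG = +√(1/7)   ← matches the target
Pairs with CG² = 1/7: (5/2,-3/2): +√(1/7); (-3/2,5/2): +√(1/7)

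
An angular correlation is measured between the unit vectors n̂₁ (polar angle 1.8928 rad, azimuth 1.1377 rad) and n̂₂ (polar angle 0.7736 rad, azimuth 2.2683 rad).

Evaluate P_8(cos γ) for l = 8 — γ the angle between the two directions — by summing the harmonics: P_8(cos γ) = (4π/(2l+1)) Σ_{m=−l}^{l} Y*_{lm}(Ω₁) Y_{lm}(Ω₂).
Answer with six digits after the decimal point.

Expand P_8 via completeness: Σ_{m} conj(Y_{8,m}) at Ω₁ times Y_{8,m} at Ω₂ —
  m=-8: (-0.32045 + 0.10733j) × (0.02233 + 0.01893j) = -0.00919 - 0.00367j  (running Σ = -0.00919 - 0.00367j)
  m=-7: (0.04947 - 0.44825j) × (-0.11819 + 0.02030j) = 0.00325 + 0.05398j  (running Σ = -0.00593 + 0.05031j)
  m=-6: (0.11794 + 0.07118j) × (0.14718 - 0.25271j) = 0.03535 - 0.01933j  (running Σ = 0.02941 + 0.03098j)
  m=-5: (0.24522 - 0.16586j) × (0.15363 + 0.42625j) = 0.10837 + 0.07904j  (running Σ = 0.13778 + 0.11003j)
  m=-4: (0.04195 + 0.25737j) × (-0.35722 - 0.13104j) = 0.01874 - 0.09744j  (running Σ = 0.15652 + 0.01259j)
  m=-3: (0.17895 + 0.04982j) × (-0.01686 + 0.00969j) = -0.00350 + 0.00089j  (running Σ = 0.15302 + 0.01348j)
  m=-2: (-0.19069 + 0.22429j) × (0.06602 - 0.37168j) = 0.07078 + 0.08568j  (running Σ = 0.22380 + 0.09917j)
  m=-1: (0.05599 + 0.12109j) × (0.10656 + 0.12716j) = -0.00943 + 0.02002j  (running Σ = 0.21437 + 0.11919j)
  m=0: (-0.30077 + 0.00000j) × (0.33218 + 0.00000j) = -0.09991 + 0.00000j  (running Σ = 0.11446 + 0.11919j)
  m=1: (-0.05599 + 0.12109j) × (-0.10656 + 0.12716j) = -0.00943 - 0.02002j  (running Σ = 0.10502 + 0.09917j)
  m=2: (-0.19069 - 0.22429j) × (0.06602 + 0.37168j) = 0.07078 - 0.08568j  (running Σ = 0.17580 + 0.01348j)
  m=3: (-0.17895 + 0.04982j) × (0.01686 + 0.00969j) = -0.00350 - 0.00089j  (running Σ = 0.17230 + 0.01259j)
  m=4: (0.04195 - 0.25737j) × (-0.35722 + 0.13104j) = 0.01874 + 0.09744j  (running Σ = 0.19104 + 0.11003j)
  m=5: (-0.24522 - 0.16586j) × (-0.15363 + 0.42625j) = 0.10837 - 0.07904j  (running Σ = 0.29941 + 0.03098j)
  m=6: (0.11794 - 0.07118j) × (0.14718 + 0.25271j) = 0.03535 + 0.01933j  (running Σ = 0.33476 + 0.05031j)
  m=7: (-0.04947 - 0.44825j) × (0.11819 + 0.02030j) = 0.00325 - 0.05398j  (running Σ = 0.33801 - 0.00367j)
  m=8: (-0.32045 - 0.10733j) × (0.02233 - 0.01893j) = -0.00919 + 0.00367j  (running Σ = 0.32882 + 0.00000j)
Accumulated sum 0.32882 + 0.00000j; after 4π/(2l+1) scaling, 0.24306 + 0.00000j ⇒ P_8 = 0.243064

0.243064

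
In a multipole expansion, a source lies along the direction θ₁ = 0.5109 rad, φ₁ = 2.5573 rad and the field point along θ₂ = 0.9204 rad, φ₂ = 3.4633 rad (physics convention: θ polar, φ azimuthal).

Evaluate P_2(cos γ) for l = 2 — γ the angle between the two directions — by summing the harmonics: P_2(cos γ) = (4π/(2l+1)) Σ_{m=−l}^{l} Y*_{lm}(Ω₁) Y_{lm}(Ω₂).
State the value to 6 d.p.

0.385291

Addition theorem: P_2(cos γ) = (4π/5) Σ_m Y*_{lm}(Ω₁) Y_{lm}(Ω₂), m = −2…2:
  m=-2: (+0.036152-0.084982i) × (+0.195736-0.146775i) = -0.005397-0.021940i  (running Σ = -0.005397-0.021940i)
  m=-1: (-0.274846+0.181761i) × (-0.353180+0.117710i) = +0.075675-0.096547i  (running Σ = +0.070278-0.118487i)
  m=0: (+0.404568-0.000000i) × (+0.031507+0.000000i) = +0.012747+0.000000i  (running Σ = +0.083025-0.118487i)
  m=1: (+0.274846+0.181761i) × (+0.353180+0.117710i) = +0.075675+0.096547i  (running Σ = +0.158700-0.021940i)
  m=2: (+0.036152+0.084982i) × (+0.195736+0.146775i) = -0.005397+0.021940i  (running Σ = +0.153302-0.000000i)
Total Σ_m = +0.153302-0.000000i. Multiply by 2.513274: +0.385291-0.000000i. P_2(cos γ) = 0.385291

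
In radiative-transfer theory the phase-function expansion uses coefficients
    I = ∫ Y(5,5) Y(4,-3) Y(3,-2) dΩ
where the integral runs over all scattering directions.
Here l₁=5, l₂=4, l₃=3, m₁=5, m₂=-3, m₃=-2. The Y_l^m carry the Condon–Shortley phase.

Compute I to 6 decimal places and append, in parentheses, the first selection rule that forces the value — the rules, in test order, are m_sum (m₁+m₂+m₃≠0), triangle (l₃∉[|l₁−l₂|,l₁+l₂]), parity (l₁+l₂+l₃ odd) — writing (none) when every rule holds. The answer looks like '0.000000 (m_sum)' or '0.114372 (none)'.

-0.212007 (none)

m-sum 0 ✓  L=12 even ✓  1≤3≤9 ✓
Π(2lᵢ+1) = 11×9×7 = 693
triangle coeff Δ(5,4,3) = 1/180180
Σ_t [2,4]: t=2:+1/576 t=3:−1/144 t=4:+1/576 = -1/288
(3j)²=20/1001 [(5 4 3; 0 0 0)], sign=+1
Σ_t [0,0]: t=0:+1/17280 = 1/17280
(3j)²=35/858 [(5 4 3; 5 -3 -2)], sign=-1
⇒ 4πI² = 1050/1859
I = (-1)√(1050/1859/(4π)) = -0.21200691
No selection rule forces the value: the integral is nonzero (none).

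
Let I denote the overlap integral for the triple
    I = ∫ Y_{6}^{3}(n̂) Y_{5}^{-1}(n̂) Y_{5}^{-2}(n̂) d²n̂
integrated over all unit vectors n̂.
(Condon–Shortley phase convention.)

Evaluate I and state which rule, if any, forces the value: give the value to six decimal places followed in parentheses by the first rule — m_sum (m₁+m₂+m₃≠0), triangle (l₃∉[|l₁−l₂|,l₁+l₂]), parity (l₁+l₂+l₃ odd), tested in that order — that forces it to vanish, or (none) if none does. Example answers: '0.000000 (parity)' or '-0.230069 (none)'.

-0.071298 (none)

m-sum 0 ✓  L=16 even ✓  1≤5≤11 ✓
Π(2lᵢ+1) = 13×11×11 = 1573
triangle coeff Δ(6,5,5) = 1/28588560
Σ_t [1,5]: t=1:−1/345600 t=2:+1/13824 t=3:−1/5184 t=4:+1/13824 t=5:−1/345600 = -7/129600
(3j)²=80/7293 [(6 5 5; 0 0 0)], sign=+1
Σ_t [0,3]: t=0:+1/622080 t=1:−1/34560 t=2:+1/23040 t=3:−1/155520 = 1/103680
(3j)²=9/2431 [(6 5 5; 3 -1 -2)], sign=-1
⇒ 4πI² = 240/3757
I = (-1)√(240/3757/(4π)) = -0.07129845
No selection rule forces the value: the integral is nonzero (none).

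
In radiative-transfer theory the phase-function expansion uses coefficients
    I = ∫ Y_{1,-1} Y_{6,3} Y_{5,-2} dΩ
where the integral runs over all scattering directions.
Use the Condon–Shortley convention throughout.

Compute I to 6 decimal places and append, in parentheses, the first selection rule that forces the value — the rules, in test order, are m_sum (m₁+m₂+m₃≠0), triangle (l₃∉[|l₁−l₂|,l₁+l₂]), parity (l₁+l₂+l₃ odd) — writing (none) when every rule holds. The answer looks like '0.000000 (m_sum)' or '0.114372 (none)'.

m-sum 0 ✓  L=12 even ✓  5≤5≤7 ✓
Π(2lᵢ+1) = 3×13×11 = 429
triangle coeff Δ(1,6,5) = 1/858
Σ_t [1,1]: t=1:−1/14400 = -1/14400
(3j)²=6/143 [(1 6 5; 0 0 0)], sign=+1
Σ_t [2,2]: t=2:+1/60480 = 1/60480
(3j)²=6/143 [(1 6 5; -1 3 -2)], sign=-1
⇒ 4πI² = 108/143
I = (-1)√(108/143/(4π)) = -0.24515397
No selection rule forces the value: the integral is nonzero (none).

-0.245154 (none)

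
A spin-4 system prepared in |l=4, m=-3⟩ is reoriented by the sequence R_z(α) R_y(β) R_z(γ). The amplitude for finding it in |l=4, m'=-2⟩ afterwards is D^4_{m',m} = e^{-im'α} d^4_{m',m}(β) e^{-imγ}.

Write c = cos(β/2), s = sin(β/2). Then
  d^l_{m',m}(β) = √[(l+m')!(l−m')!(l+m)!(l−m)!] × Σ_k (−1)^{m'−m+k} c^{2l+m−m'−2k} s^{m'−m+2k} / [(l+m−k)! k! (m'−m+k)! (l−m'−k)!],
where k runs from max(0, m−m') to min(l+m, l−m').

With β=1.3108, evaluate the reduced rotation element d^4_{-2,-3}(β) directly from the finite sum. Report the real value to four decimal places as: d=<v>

d=0.3470

d^4_{-2,-3}(β=1.3108) via the finite sum:
With c≡cos(β/2)=0.792804 and s≡sin(β/2)=0.609476, N=[2·720·1·5040]^{1/2}=2693.993318
k: max(0,(-3)−(-2))=0 … min(4+(-3),4−(-2))=1
  k=0: (−1)^1·2693.9933/(720)·0.7928^7·0.6095^1 = -0.448934
  k=1: (−1)^2·2693.9933/(240)·0.7928^5·0.6095^3 = +0.795950
d^4_{-2,-3}(1.3108) = -0.448934 +0.795950 = +0.347016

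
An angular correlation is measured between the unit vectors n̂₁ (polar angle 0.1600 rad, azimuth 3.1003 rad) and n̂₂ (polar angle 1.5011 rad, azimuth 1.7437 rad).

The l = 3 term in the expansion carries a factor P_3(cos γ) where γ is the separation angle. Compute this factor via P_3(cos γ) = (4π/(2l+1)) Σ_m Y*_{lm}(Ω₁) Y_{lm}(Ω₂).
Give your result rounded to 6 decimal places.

Term-by-term m-sum for l=3 (normalisation 4π/7 = 1.795196):
  [-3]  conj(Y_{3,-3})(Ω₁) = -0.001674+0.000208i ; Y_{3,-3}(Ω₂) = +0.205340+0.359709i ; Δ = -0.000419-0.000559i
  [-2]  conj(Y_{3,-2})(Ω₁) = +0.025522-0.002113i ; Y_{3,-2}(Ω₂) = -0.066633+0.024007i ; Δ = -0.001650+0.000753i
  [-1]  conj(Y_{3,-1})(Ω₁) = -0.199249+0.008232i ; Y_{3,-1}(Ω₂) = +0.054121+0.309887i ; Δ = -0.013335-0.061299i
  [+0]  conj(Y_{3,0})(Ω₁) = +0.690064-0.000000i ; Y_{3,0}(Ω₂) = -0.077334+0.000000i ; Δ = -0.053365+0.000000i
  [+1]  conj(Y_{3,1})(Ω₁) = +0.199249+0.008232i ; Y_{3,1}(Ω₂) = -0.054121+0.309887i ; Δ = -0.013335+0.061299i
  [+2]  conj(Y_{3,2})(Ω₁) = +0.025522+0.002113i ; Y_{3,2}(Ω₂) = -0.066633-0.024007i ; Δ = -0.001650-0.000753i
  [+3]  conj(Y_{3,3})(Ω₁) = +0.001674+0.000208i ; Y_{3,3}(Ω₂) = -0.205340+0.359709i ; Δ = -0.000419+0.000559i
Accumulated sum -0.084172-0.000000i; after 4π/(2l+1) scaling, -0.151105-0.000000i ⇒ P_3 = -0.151105

-0.151105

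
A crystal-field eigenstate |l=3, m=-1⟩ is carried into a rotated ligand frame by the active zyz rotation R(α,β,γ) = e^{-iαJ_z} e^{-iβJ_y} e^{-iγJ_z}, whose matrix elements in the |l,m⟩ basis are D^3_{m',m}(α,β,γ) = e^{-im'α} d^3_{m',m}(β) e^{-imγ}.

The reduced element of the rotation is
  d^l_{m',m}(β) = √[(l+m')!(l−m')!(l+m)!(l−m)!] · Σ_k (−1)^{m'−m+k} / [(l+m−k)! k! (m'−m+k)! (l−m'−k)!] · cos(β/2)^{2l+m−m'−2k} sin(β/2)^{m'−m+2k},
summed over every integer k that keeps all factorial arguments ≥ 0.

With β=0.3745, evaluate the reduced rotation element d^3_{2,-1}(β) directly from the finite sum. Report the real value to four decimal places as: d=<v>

d^3_{2,-1}(β=0.3745) via the finite sum:
Half-angle: c=0.982520, s=0.186158. N=√(120·1·2·24)=75.894664
The bounds max(0,m−m')=0 and min(l+m,l−m')=1 give 2 terms
  k=0: (−1)^3·75.8947/(12)·0.9825^3·0.1862^3 = -0.038699
  k=1: (−1)^4·75.8947/(24)·0.9825^1·0.1862^5 = +0.000695
d^3_{2,-1}(0.3745) = -0.038699 +0.000695 = -0.038004

d=-0.0380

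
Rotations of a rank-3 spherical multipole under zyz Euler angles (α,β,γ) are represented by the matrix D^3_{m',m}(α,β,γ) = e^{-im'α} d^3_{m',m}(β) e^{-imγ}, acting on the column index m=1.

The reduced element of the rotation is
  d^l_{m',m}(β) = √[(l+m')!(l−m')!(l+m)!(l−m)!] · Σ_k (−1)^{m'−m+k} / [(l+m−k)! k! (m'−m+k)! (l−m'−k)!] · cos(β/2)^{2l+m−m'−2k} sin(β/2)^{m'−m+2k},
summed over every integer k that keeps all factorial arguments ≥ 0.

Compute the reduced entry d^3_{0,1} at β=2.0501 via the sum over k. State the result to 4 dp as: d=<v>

d^3_{0,1}(β=2.0501) via the finite sum:
Half-angle: c=0.519056, s=0.854740. N=√(6·6·24·2)=41.569219
The bounds max(0,m−m')=1 and min(l+m,l−m')=3 give 3 terms
  k=1: (−1)^0·41.5692/(12)·0.5191^5·0.8547^1 = +0.111557
  k=2: (−1)^1·41.5692/(4)·0.5191^3·0.8547^3 = -0.907522
  k=3: (−1)^2·41.5692/(12)·0.5191^1·0.8547^5 = +0.820305
d^3_{0,1}(2.0501) = +0.111557 -0.907522 +0.820305 = +0.024340

d=0.0243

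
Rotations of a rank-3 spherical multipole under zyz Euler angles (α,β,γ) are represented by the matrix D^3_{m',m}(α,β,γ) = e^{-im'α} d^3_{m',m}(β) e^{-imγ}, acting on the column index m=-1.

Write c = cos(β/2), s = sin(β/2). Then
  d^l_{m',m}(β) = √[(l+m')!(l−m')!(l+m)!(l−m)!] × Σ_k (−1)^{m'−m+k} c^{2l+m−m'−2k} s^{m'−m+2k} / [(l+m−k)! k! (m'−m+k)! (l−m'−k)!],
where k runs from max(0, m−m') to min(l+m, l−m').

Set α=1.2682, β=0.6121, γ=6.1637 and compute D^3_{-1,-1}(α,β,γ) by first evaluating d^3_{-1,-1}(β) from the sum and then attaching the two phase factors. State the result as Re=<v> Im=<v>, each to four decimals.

Re=0.0804 Im=0.1790

D^3_{-1,-1}(1.2682,0.6121,6.1637) = e^{-i·-1·1.2682}·d^3_{-1,-1}(0.6121)·e^{-i·-1·6.1637}. Compute d first:
Half-angle: c=0.953531, s=0.301295. N=√(2·24·2·24)=48.000000
Admissible k: 0..2 (factorial args all ≥0)
  k=0: (−1)^0·48.0000/(48)·0.9535^6·0.3013^0 = +0.751639
  k=1: (−1)^1·48.0000/(6)·0.9535^4·0.3013^2 = -0.600360
  k=2: (−1)^2·48.0000/(8)·0.9535^2·0.3013^4 = +0.044956
d^3_{-1,-1}(0.6121) = +0.751639 -0.600360 +0.044956 = +0.196234
Attach z-rotation phases: D = e^{-i(-1)(1.2682)}·(+0.196234)·e^{-i(-1)(6.1637)} = +0.080389+0.179012i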